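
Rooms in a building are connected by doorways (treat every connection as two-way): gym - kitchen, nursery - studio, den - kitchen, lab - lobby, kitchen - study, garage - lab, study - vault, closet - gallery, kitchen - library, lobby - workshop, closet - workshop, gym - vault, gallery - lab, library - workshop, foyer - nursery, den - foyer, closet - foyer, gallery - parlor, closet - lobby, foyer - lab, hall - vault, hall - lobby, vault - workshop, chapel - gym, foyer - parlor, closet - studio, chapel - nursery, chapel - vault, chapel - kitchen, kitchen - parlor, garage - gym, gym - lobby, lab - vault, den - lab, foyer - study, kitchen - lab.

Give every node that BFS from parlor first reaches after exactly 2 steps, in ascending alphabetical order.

chapel, closet, den, gym, lab, library, nursery, study

Level 0: parlor
Level 1: foyer, gallery, kitchen
Level 2: chapel, closet, den, gym, lab, library, nursery, study
Level 3: garage, lobby, studio, vault, workshop
Level 4: hall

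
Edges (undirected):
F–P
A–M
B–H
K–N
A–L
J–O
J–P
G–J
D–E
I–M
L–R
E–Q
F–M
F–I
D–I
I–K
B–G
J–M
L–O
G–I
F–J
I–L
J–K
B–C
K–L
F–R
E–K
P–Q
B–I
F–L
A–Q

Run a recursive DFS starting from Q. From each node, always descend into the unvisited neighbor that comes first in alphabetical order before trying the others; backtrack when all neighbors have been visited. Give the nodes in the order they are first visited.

Q, A, L, F, I, B, C, G, J, K, E, D, N, M, O, P, H, R

Visit Q
Q → A
A → L
L → F
F → I
I → B
B → C
B → G
G → J
J → K
K → E
E → D
K → N
J → M
J → O
J → P
B → H
F → R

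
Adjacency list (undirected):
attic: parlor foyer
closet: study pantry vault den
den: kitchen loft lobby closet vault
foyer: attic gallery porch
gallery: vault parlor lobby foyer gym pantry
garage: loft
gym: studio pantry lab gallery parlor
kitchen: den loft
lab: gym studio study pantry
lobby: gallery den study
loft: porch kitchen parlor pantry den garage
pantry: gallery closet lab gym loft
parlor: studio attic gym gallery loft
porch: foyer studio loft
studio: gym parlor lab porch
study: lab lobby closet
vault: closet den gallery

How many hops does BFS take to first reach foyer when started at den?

Level 0: den
Level 1: closet, kitchen, lobby, loft, vault
Level 2: gallery, garage, pantry, parlor, porch, study
Level 3: attic, foyer, gym, lab, studio
foyer first appears at level 3.

3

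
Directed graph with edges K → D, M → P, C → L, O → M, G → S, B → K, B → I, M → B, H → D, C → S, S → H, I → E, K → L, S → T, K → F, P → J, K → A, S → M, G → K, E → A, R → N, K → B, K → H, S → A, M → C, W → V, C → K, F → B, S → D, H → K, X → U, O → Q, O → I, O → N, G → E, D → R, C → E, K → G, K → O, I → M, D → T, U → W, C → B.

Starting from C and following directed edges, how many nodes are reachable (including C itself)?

20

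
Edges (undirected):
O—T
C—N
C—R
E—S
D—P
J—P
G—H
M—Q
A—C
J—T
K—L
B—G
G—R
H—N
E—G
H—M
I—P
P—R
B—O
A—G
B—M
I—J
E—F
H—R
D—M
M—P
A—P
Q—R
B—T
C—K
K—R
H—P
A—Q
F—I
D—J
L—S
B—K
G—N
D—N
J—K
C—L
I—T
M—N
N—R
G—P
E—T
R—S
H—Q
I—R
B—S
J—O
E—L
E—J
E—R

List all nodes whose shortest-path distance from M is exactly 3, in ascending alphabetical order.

E, F, L

Level 0: M
Level 1: B, D, H, N, P, Q
Level 2: A, C, G, I, J, K, O, R, S, T
Level 3: E, F, L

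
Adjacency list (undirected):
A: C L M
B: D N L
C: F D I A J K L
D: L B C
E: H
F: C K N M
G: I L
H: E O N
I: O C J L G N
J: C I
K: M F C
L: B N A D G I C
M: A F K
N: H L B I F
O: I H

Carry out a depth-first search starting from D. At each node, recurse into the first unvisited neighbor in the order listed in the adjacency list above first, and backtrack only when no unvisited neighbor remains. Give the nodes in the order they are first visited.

Visit D
D → L
L → B
B → N
N → H
H → E
H → O
O → I
I → C
C → F
F → K
K → M
M → A
C → J
I → G

D L B N H E O I C F K M A J G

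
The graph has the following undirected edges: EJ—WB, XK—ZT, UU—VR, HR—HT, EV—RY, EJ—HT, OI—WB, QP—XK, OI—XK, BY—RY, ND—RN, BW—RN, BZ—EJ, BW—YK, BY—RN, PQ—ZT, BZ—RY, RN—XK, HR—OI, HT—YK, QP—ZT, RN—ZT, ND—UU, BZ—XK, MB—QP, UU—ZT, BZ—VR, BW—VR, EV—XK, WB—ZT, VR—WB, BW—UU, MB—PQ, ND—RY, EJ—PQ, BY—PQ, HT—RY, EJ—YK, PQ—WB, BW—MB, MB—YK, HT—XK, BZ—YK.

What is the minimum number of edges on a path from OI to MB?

3

Level 0: OI
Level 1: HR, WB, XK
Level 2: BZ, EJ, EV, HT, PQ, QP, RN, VR, ZT
Level 3: BW, BY, MB, ND, RY, UU, YK
MB first appears at level 3.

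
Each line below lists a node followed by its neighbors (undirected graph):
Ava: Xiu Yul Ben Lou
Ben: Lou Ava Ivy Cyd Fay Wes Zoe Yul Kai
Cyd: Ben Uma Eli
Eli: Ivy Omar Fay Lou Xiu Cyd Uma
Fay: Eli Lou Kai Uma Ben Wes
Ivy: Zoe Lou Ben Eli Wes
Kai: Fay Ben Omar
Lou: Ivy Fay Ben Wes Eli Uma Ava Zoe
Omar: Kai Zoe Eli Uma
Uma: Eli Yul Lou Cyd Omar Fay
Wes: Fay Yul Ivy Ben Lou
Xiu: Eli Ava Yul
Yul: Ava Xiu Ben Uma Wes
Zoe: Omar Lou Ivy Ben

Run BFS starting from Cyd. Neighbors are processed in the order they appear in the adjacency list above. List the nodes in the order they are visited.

Visit Cyd; enqueue Ben, Uma, Eli → queue [Ben, Uma, Eli]
Visit Ben; enqueue Lou, Ava, Ivy, Fay, Wes, Zoe, Yul, Kai → queue [Uma, Eli, Lou, Ava, Ivy, Fay, Wes, Zoe, Yul, Kai]
Visit Uma; enqueue Omar → queue [Eli, Lou, Ava, Ivy, Fay, Wes, Zoe, Yul, Kai, Omar]
Visit Eli; enqueue Xiu → queue [Lou, Ava, Ivy, Fay, Wes, Zoe, Yul, Kai, Omar, Xiu]
Visit Lou → queue [Ava, Ivy, Fay, Wes, Zoe, Yul, Kai, Omar, Xiu]
Visit Ava → queue [Ivy, Fay, Wes, Zoe, Yul, Kai, Omar, Xiu]
Visit Ivy → queue [Fay, Wes, Zoe, Yul, Kai, Omar, Xiu]
Visit Fay → queue [Wes, Zoe, Yul, Kai, Omar, Xiu]
Visit Wes → queue [Zoe, Yul, Kai, Omar, Xiu]
Visit Zoe → queue [Yul, Kai, Omar, Xiu]
Visit Yul → queue [Kai, Omar, Xiu]
Visit Kai → queue [Omar, Xiu]
Visit Omar → queue [Xiu]
Visit Xiu → queue []

Cyd -> Ben -> Uma -> Eli -> Lou -> Ava -> Ivy -> Fay -> Wes -> Zoe -> Yul -> Kai -> Omar -> Xiu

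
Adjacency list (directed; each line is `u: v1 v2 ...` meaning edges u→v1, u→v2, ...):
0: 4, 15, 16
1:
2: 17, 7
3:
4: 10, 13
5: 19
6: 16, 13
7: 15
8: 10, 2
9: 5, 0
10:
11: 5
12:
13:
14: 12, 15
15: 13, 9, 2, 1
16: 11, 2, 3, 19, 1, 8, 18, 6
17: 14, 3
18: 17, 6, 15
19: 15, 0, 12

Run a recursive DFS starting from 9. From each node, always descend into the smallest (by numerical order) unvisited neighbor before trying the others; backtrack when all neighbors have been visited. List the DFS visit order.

9, 0, 4, 10, 13, 15, 1, 2, 7, 17, 3, 14, 12, 16, 6, 8, 11, 5, 19, 18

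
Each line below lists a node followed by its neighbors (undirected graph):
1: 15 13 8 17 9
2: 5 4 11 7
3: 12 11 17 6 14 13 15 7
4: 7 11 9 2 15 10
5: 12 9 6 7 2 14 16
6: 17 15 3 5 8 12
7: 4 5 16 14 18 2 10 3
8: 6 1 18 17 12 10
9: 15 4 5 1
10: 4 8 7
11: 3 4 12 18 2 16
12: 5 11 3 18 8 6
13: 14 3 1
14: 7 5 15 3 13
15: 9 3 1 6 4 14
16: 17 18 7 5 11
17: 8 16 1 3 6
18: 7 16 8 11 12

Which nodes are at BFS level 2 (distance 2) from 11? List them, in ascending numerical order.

Level 0: 11
Level 1: 2, 3, 4, 12, 16, 18
Level 2: 5, 6, 7, 8, 9, 10, 13, 14, 15, 17
Level 3: 1

5, 6, 7, 8, 9, 10, 13, 14, 15, 17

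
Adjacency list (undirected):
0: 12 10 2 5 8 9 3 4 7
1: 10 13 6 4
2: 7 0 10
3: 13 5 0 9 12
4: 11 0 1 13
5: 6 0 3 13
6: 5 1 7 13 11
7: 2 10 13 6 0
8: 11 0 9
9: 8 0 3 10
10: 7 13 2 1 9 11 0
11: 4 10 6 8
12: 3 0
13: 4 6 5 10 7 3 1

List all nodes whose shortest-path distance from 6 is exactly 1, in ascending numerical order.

1, 5, 7, 11, 13

Level 0: 6
Level 1: 1, 5, 7, 11, 13
Level 2: 0, 2, 3, 4, 8, 10
Level 3: 9, 12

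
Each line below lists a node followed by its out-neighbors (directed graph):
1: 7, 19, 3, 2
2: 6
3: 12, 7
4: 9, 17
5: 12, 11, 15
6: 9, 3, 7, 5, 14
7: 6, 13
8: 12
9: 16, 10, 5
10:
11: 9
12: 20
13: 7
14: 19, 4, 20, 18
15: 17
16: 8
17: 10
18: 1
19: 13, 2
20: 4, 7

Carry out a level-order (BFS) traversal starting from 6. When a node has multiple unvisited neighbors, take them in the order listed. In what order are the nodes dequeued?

Visit 6; enqueue 9, 3, 7, 5, 14 → queue [9, 3, 7, 5, 14]
Visit 9; enqueue 16, 10 → queue [3, 7, 5, 14, 16, 10]
Visit 3; enqueue 12 → queue [7, 5, 14, 16, 10, 12]
Visit 7; enqueue 13 → queue [5, 14, 16, 10, 12, 13]
Visit 5; enqueue 11, 15 → queue [14, 16, 10, 12, 13, 11, 15]
Visit 14; enqueue 19, 4, 20, 18 → queue [16, 10, 12, 13, 11, 15, 19, 4, 20, 18]
Visit 16; enqueue 8 → queue [10, 12, 13, 11, 15, 19, 4, 20, 18, 8]
Visit 10 → queue [12, 13, 11, 15, 19, 4, 20, 18, 8]
Visit 12 → queue [13, 11, 15, 19, 4, 20, 18, 8]
Visit 13 → queue [11, 15, 19, 4, 20, 18, 8]
Visit 11 → queue [15, 19, 4, 20, 18, 8]
Visit 15; enqueue 17 → queue [19, 4, 20, 18, 8, 17]
Visit 19; enqueue 2 → queue [4, 20, 18, 8, 17, 2]
Visit 4 → queue [20, 18, 8, 17, 2]
Visit 20 → queue [18, 8, 17, 2]
Visit 18; enqueue 1 → queue [8, 17, 2, 1]
Visit 8 → queue [17, 2, 1]
Visit 17 → queue [2, 1]
Visit 2 → queue [1]
Visit 1 → queue []

6, 9, 3, 7, 5, 14, 16, 10, 12, 13, 11, 15, 19, 4, 20, 18, 8, 17, 2, 1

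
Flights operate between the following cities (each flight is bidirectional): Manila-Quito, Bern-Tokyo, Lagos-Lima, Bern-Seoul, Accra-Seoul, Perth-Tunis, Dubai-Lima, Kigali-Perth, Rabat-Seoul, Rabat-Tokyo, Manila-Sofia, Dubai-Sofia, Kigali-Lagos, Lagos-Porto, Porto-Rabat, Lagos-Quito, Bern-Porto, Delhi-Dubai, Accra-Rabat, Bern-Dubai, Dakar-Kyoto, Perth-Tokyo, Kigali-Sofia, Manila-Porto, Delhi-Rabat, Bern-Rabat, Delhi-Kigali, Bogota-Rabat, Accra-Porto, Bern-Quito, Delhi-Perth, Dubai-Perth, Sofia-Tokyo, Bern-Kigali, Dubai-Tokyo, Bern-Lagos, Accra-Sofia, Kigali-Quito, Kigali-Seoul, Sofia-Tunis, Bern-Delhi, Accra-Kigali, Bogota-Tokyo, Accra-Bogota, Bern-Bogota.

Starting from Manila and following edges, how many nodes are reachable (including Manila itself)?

BFS from Manila visits: Manila, Porto, Quito, Sofia, Accra, Bern, Lagos, Rabat, Kigali, Dubai, Tokyo, Tunis, Bogota, Seoul, Delhi, Lima, Perth
Reachable nodes: 17 of 19 total.

17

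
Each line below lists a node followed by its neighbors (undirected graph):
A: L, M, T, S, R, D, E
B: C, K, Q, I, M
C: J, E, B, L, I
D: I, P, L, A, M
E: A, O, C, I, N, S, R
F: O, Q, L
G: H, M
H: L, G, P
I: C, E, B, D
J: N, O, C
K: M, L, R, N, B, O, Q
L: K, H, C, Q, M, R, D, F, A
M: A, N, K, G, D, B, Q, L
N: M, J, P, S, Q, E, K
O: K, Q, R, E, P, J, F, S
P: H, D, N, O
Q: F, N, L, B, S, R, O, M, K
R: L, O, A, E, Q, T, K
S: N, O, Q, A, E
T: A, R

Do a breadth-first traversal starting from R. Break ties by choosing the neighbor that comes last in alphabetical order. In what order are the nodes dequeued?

R → T → Q → O → L → K → E → A → S → N → M → F → B → P → J → H → D → C → I → G

Visit R; enqueue T, Q, O, L, K, E, A → queue [T, Q, O, L, K, E, A]
Visit T → queue [Q, O, L, K, E, A]
Visit Q; enqueue S, N, M, F, B → queue [O, L, K, E, A, S, N, M, F, B]
Visit O; enqueue P, J → queue [L, K, E, A, S, N, M, F, B, P, J]
Visit L; enqueue H, D, C → queue [K, E, A, S, N, M, F, B, P, J, H, D, C]
Visit K → queue [E, A, S, N, M, F, B, P, J, H, D, C]
Visit E; enqueue I → queue [A, S, N, M, F, B, P, J, H, D, C, I]
Visit A → queue [S, N, M, F, B, P, J, H, D, C, I]
Visit S → queue [N, M, F, B, P, J, H, D, C, I]
Visit N → queue [M, F, B, P, J, H, D, C, I]
Visit M; enqueue G → queue [F, B, P, J, H, D, C, I, G]
Visit F → queue [B, P, J, H, D, C, I, G]
Visit B → queue [P, J, H, D, C, I, G]
Visit P → queue [J, H, D, C, I, G]
Visit J → queue [H, D, C, I, G]
Visit H → queue [D, C, I, G]
Visit D → queue [C, I, G]
Visit C → queue [I, G]
Visit I → queue [G]
Visit G → queue []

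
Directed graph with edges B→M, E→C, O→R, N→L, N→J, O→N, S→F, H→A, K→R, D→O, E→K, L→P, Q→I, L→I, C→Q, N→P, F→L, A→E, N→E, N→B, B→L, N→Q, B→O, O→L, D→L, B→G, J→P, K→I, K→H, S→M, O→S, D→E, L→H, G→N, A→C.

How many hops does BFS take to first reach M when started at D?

3

Level 0: D
Level 1: E, L, O
Level 2: C, H, I, K, N, P, R, S
Level 3: A, B, F, J, M, Q
Level 4: G
M first appears at level 3.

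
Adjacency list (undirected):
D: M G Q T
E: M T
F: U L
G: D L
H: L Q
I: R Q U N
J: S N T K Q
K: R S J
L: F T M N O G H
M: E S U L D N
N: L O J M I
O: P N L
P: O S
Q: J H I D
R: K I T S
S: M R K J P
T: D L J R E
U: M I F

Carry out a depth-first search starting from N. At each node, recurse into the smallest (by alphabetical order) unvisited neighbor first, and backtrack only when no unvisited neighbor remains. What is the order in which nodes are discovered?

N I Q D G L F U M E T J K R S P O H

Visit N
N → I
I → Q
Q → D
D → G
G → L
L → F
F → U
U → M
M → E
E → T
T → J
J → K
K → R
R → S
S → P
P → O
L → H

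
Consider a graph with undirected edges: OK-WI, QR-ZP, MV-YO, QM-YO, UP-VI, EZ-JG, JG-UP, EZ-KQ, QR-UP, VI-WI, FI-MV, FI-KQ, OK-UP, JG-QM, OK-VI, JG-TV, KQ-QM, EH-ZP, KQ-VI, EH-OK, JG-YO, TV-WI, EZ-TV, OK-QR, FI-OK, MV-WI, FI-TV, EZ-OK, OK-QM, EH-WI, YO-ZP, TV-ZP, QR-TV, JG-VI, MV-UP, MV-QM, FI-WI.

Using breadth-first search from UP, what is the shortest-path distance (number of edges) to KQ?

2

Level 0: UP
Level 1: JG, MV, OK, QR, VI
Level 2: EH, EZ, FI, KQ, QM, TV, WI, YO, ZP
KQ first appears at level 2.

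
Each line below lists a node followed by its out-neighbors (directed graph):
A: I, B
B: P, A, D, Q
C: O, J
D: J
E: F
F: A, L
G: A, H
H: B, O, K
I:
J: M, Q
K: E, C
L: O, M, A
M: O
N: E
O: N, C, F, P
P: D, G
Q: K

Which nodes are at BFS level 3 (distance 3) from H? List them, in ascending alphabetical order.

G, I, J, L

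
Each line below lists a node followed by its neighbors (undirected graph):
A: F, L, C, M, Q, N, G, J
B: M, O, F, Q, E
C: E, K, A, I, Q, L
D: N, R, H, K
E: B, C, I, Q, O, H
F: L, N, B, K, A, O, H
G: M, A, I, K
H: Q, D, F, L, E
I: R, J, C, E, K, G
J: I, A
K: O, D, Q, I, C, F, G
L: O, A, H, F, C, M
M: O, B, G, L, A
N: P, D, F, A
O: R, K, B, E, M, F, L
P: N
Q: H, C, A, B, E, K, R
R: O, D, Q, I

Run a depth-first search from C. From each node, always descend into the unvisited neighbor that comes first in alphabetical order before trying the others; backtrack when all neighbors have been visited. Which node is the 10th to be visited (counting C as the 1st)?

Visit C
C → A
A → F
F → B
B → E
E → H
H → D
D → K
K → G
G → I
I → J
I → R
R → O
O → L
L → M
R → Q
D → N
N → P

Visit order: C, A, F, B, E, H, D, K, G, I, J, R, O, L, M, Q, N, P

I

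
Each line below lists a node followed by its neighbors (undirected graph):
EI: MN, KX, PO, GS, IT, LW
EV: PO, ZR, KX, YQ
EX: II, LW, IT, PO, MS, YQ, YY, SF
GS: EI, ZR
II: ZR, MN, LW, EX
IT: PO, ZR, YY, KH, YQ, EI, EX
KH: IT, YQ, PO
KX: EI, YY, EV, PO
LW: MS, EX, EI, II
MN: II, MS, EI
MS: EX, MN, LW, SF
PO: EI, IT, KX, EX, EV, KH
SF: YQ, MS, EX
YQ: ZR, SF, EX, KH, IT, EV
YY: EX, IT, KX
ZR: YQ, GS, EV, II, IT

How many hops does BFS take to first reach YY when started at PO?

Level 0: PO
Level 1: EI, EV, EX, IT, KH, KX
Level 2: GS, II, LW, MN, MS, SF, YQ, YY, ZR
YY first appears at level 2.

2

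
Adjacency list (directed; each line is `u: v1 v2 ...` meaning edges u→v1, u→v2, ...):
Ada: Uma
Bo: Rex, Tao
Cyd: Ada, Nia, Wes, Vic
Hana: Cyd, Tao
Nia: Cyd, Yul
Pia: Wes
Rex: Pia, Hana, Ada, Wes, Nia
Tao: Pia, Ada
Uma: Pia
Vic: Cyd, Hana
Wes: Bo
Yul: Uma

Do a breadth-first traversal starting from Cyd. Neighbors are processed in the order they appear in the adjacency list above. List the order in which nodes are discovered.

Visit Cyd; enqueue Ada, Nia, Wes, Vic → queue [Ada, Nia, Wes, Vic]
Visit Ada; enqueue Uma → queue [Nia, Wes, Vic, Uma]
Visit Nia; enqueue Yul → queue [Wes, Vic, Uma, Yul]
Visit Wes; enqueue Bo → queue [Vic, Uma, Yul, Bo]
Visit Vic; enqueue Hana → queue [Uma, Yul, Bo, Hana]
Visit Uma; enqueue Pia → queue [Yul, Bo, Hana, Pia]
Visit Yul → queue [Bo, Hana, Pia]
Visit Bo; enqueue Rex, Tao → queue [Hana, Pia, Rex, Tao]
Visit Hana → queue [Pia, Rex, Tao]
Visit Pia → queue [Rex, Tao]
Visit Rex → queue [Tao]
Visit Tao → queue []

Cyd Ada Nia Wes Vic Uma Yul Bo Hana Pia Rex Tao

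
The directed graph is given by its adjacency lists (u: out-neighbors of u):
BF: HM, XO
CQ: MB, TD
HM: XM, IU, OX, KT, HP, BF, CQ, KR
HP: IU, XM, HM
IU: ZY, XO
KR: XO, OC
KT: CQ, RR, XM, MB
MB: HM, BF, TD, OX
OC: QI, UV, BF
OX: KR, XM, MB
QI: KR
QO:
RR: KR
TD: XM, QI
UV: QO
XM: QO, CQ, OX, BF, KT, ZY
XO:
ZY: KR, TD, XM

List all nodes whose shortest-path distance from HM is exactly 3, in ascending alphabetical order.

QI, UV

Level 0: HM
Level 1: BF, CQ, HP, IU, KR, KT, OX, XM
Level 2: MB, OC, QO, RR, TD, XO, ZY
Level 3: QI, UV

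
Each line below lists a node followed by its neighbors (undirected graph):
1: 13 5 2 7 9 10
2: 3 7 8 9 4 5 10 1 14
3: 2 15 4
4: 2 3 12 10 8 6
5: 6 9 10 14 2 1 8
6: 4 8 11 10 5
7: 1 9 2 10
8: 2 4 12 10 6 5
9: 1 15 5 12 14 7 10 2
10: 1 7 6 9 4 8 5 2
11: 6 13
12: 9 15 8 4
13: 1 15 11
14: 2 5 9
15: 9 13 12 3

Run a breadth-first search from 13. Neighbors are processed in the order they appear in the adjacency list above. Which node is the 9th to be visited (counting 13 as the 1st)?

Visit 13; enqueue 1, 15, 11 → queue [1, 15, 11]
Visit 1; enqueue 5, 2, 7, 9, 10 → queue [15, 11, 5, 2, 7, 9, 10]
Visit 15; enqueue 12, 3 → queue [11, 5, 2, 7, 9, 10, 12, 3]
Visit 11; enqueue 6 → queue [5, 2, 7, 9, 10, 12, 3, 6]
Visit 5; enqueue 14, 8 → queue [2, 7, 9, 10, 12, 3, 6, 14, 8]
Visit 2; enqueue 4 → queue [7, 9, 10, 12, 3, 6, 14, 8, 4]
Visit 7 → queue [9, 10, 12, 3, 6, 14, 8, 4]
Visit 9 → queue [10, 12, 3, 6, 14, 8, 4]
Visit 10 → queue [12, 3, 6, 14, 8, 4]
Visit 12 → queue [3, 6, 14, 8, 4]
Visit 3 → queue [6, 14, 8, 4]
Visit 6 → queue [14, 8, 4]
Visit 14 → queue [8, 4]
Visit 8 → queue [4]
Visit 4 → queue []

Visit order: 13, 1, 15, 11, 5, 2, 7, 9, 10, 12, 3, 6, 14, 8, 4

10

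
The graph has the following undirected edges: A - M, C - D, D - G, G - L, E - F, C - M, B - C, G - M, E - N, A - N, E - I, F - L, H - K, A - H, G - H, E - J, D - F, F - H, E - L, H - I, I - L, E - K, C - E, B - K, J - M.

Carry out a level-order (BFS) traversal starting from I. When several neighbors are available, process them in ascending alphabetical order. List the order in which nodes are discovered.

I, E, H, L, C, F, J, K, N, A, G, B, D, M

Visit I; enqueue E, H, L → queue [E, H, L]
Visit E; enqueue C, F, J, K, N → queue [H, L, C, F, J, K, N]
Visit H; enqueue A, G → queue [L, C, F, J, K, N, A, G]
Visit L → queue [C, F, J, K, N, A, G]
Visit C; enqueue B, D, M → queue [F, J, K, N, A, G, B, D, M]
Visit F → queue [J, K, N, A, G, B, D, M]
Visit J → queue [K, N, A, G, B, D, M]
Visit K → queue [N, A, G, B, D, M]
Visit N → queue [A, G, B, D, M]
Visit A → queue [G, B, D, M]
Visit G → queue [B, D, M]
Visit B → queue [D, M]
Visit D → queue [M]
Visit M → queue []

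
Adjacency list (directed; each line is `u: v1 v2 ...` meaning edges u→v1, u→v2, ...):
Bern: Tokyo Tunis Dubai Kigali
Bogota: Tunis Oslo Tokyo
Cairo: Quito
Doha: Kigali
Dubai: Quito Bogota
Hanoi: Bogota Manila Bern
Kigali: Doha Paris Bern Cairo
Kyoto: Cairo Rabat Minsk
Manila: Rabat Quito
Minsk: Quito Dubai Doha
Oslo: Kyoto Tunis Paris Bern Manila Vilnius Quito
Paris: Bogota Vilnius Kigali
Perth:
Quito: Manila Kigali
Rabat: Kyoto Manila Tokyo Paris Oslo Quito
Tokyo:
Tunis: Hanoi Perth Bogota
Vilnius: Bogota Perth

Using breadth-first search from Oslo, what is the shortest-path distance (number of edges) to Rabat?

2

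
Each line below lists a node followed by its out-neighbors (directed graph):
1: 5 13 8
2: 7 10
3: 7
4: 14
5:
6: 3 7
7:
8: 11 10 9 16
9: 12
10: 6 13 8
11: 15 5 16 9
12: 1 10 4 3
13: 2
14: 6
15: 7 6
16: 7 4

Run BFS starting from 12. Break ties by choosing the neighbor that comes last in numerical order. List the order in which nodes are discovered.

12, 10, 4, 3, 1, 13, 8, 6, 14, 7, 5, 2, 16, 11, 9, 15

Visit 12; enqueue 10, 4, 3, 1 → queue [10, 4, 3, 1]
Visit 10; enqueue 13, 8, 6 → queue [4, 3, 1, 13, 8, 6]
Visit 4; enqueue 14 → queue [3, 1, 13, 8, 6, 14]
Visit 3; enqueue 7 → queue [1, 13, 8, 6, 14, 7]
Visit 1; enqueue 5 → queue [13, 8, 6, 14, 7, 5]
Visit 13; enqueue 2 → queue [8, 6, 14, 7, 5, 2]
Visit 8; enqueue 16, 11, 9 → queue [6, 14, 7, 5, 2, 16, 11, 9]
Visit 6 → queue [14, 7, 5, 2, 16, 11, 9]
Visit 14 → queue [7, 5, 2, 16, 11, 9]
Visit 7 → queue [5, 2, 16, 11, 9]
Visit 5 → queue [2, 16, 11, 9]
Visit 2 → queue [16, 11, 9]
Visit 16 → queue [11, 9]
Visit 11; enqueue 15 → queue [9, 15]
Visit 9 → queue [15]
Visit 15 → queue []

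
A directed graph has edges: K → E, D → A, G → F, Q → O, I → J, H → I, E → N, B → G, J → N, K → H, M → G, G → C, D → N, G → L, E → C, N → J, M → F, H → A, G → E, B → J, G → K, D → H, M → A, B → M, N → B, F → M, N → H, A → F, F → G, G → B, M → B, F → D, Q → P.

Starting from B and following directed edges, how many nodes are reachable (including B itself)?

BFS from B visits: B, G, J, M, C, E, F, K, L, N, A, D, H, I
Reachable nodes: 14 of 17 total.

14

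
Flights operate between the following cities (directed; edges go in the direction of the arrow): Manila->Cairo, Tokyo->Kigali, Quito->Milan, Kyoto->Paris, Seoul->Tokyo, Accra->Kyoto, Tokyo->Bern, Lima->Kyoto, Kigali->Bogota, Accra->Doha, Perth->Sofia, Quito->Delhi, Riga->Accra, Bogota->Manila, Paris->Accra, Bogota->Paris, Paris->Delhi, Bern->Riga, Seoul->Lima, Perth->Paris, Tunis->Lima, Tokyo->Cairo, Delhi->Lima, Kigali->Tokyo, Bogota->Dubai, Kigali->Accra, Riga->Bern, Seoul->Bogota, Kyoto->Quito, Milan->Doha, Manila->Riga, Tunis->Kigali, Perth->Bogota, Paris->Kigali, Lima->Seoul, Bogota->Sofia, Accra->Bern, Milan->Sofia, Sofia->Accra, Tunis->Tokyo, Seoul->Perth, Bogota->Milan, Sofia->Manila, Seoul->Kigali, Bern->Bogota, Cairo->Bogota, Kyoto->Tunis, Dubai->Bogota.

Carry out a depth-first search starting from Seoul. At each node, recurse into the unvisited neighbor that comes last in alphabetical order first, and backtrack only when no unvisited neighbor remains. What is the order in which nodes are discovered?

Visit Seoul
Seoul → Tokyo
Tokyo → Kigali
Kigali → Bogota
Bogota → Sofia
Sofia → Manila
Manila → Riga
Riga → Bern
Riga → Accra
Accra → Kyoto
Kyoto → Tunis
Tunis → Lima
Kyoto → Quito
Quito → Milan
Milan → Doha
Quito → Delhi
Kyoto → Paris
Manila → Cairo
Bogota → Dubai
Seoul → Perth

Seoul → Tokyo → Kigali → Bogota → Sofia → Manila → Riga → Bern → Accra → Kyoto → Tunis → Lima → Quito → Milan → Doha → Delhi → Paris → Cairo → Dubai → Perth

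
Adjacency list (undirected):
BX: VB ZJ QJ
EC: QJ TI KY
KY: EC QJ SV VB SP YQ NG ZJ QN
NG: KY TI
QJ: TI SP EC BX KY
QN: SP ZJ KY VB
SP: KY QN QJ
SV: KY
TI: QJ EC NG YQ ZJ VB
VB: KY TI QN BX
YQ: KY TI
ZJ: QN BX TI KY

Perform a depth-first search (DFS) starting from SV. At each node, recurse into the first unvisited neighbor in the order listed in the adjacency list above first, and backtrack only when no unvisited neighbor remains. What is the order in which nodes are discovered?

SV -> KY -> EC -> QJ -> TI -> NG -> YQ -> ZJ -> QN -> SP -> VB -> BX

Visit SV
SV → KY
KY → EC
EC → QJ
QJ → TI
TI → NG
TI → YQ
TI → ZJ
ZJ → QN
QN → SP
QN → VB
VB → BX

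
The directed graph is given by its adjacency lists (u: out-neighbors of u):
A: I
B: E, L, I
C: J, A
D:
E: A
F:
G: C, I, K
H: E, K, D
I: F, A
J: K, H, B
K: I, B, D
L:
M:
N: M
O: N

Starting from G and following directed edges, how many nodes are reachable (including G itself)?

BFS from G visits: G, K, I, C, D, B, F, A, J, L, E, H
Reachable nodes: 12 of 15 total.

12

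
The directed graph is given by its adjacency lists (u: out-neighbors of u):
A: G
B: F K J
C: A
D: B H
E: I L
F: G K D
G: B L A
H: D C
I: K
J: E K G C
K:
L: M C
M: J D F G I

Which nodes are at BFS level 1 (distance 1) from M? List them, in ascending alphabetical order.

D, F, G, I, J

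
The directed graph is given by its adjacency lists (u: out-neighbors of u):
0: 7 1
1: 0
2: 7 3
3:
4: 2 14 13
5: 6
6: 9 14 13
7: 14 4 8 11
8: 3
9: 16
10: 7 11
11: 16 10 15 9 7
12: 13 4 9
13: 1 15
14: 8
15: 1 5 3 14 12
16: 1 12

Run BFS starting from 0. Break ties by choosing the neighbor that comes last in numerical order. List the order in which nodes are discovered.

0 → 7 → 1 → 14 → 11 → 8 → 4 → 16 → 15 → 10 → 9 → 3 → 13 → 2 → 12 → 5 → 6

Visit 0; enqueue 7, 1 → queue [7, 1]
Visit 7; enqueue 14, 11, 8, 4 → queue [1, 14, 11, 8, 4]
Visit 1 → queue [14, 11, 8, 4]
Visit 14 → queue [11, 8, 4]
Visit 11; enqueue 16, 15, 10, 9 → queue [8, 4, 16, 15, 10, 9]
Visit 8; enqueue 3 → queue [4, 16, 15, 10, 9, 3]
Visit 4; enqueue 13, 2 → queue [16, 15, 10, 9, 3, 13, 2]
Visit 16; enqueue 12 → queue [15, 10, 9, 3, 13, 2, 12]
Visit 15; enqueue 5 → queue [10, 9, 3, 13, 2, 12, 5]
Visit 10 → queue [9, 3, 13, 2, 12, 5]
Visit 9 → queue [3, 13, 2, 12, 5]
Visit 3 → queue [13, 2, 12, 5]
Visit 13 → queue [2, 12, 5]
Visit 2 → queue [12, 5]
Visit 12 → queue [5]
Visit 5; enqueue 6 → queue [6]
Visit 6 → queue []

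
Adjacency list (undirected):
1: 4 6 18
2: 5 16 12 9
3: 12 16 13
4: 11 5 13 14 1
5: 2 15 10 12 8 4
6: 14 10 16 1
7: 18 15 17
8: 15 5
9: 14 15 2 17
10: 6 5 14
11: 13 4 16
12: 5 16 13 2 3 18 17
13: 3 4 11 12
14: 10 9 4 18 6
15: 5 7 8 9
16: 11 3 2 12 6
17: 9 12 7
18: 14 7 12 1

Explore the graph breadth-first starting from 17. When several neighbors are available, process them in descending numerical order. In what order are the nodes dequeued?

Visit 17; enqueue 12, 9, 7 → queue [12, 9, 7]
Visit 12; enqueue 18, 16, 13, 5, 3, 2 → queue [9, 7, 18, 16, 13, 5, 3, 2]
Visit 9; enqueue 15, 14 → queue [7, 18, 16, 13, 5, 3, 2, 15, 14]
Visit 7 → queue [18, 16, 13, 5, 3, 2, 15, 14]
Visit 18; enqueue 1 → queue [16, 13, 5, 3, 2, 15, 14, 1]
Visit 16; enqueue 11, 6 → queue [13, 5, 3, 2, 15, 14, 1, 11, 6]
Visit 13; enqueue 4 → queue [5, 3, 2, 15, 14, 1, 11, 6, 4]
Visit 5; enqueue 10, 8 → queue [3, 2, 15, 14, 1, 11, 6, 4, 10, 8]
Visit 3 → queue [2, 15, 14, 1, 11, 6, 4, 10, 8]
Visit 2 → queue [15, 14, 1, 11, 6, 4, 10, 8]
Visit 15 → queue [14, 1, 11, 6, 4, 10, 8]
Visit 14 → queue [1, 11, 6, 4, 10, 8]
Visit 1 → queue [11, 6, 4, 10, 8]
Visit 11 → queue [6, 4, 10, 8]
Visit 6 → queue [4, 10, 8]
Visit 4 → queue [10, 8]
Visit 10 → queue [8]
Visit 8 → queue []

17 -> 12 -> 9 -> 7 -> 18 -> 16 -> 13 -> 5 -> 3 -> 2 -> 15 -> 14 -> 1 -> 11 -> 6 -> 4 -> 10 -> 8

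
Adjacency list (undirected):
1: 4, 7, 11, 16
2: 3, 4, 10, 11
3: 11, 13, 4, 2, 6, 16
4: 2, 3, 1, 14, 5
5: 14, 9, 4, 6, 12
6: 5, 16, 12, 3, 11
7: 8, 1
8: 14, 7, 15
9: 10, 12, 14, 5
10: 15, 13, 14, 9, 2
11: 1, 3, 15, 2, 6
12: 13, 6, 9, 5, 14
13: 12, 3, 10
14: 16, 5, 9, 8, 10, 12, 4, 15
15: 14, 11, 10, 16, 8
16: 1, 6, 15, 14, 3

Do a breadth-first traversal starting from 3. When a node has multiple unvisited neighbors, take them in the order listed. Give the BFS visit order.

Visit 3; enqueue 11, 13, 4, 2, 6, 16 → queue [11, 13, 4, 2, 6, 16]
Visit 11; enqueue 1, 15 → queue [13, 4, 2, 6, 16, 1, 15]
Visit 13; enqueue 12, 10 → queue [4, 2, 6, 16, 1, 15, 12, 10]
Visit 4; enqueue 14, 5 → queue [2, 6, 16, 1, 15, 12, 10, 14, 5]
Visit 2 → queue [6, 16, 1, 15, 12, 10, 14, 5]
Visit 6 → queue [16, 1, 15, 12, 10, 14, 5]
Visit 16 → queue [1, 15, 12, 10, 14, 5]
Visit 1; enqueue 7 → queue [15, 12, 10, 14, 5, 7]
Visit 15; enqueue 8 → queue [12, 10, 14, 5, 7, 8]
Visit 12; enqueue 9 → queue [10, 14, 5, 7, 8, 9]
Visit 10 → queue [14, 5, 7, 8, 9]
Visit 14 → queue [5, 7, 8, 9]
Visit 5 → queue [7, 8, 9]
Visit 7 → queue [8, 9]
Visit 8 → queue [9]
Visit 9 → queue []

3 -> 11 -> 13 -> 4 -> 2 -> 6 -> 16 -> 1 -> 15 -> 12 -> 10 -> 14 -> 5 -> 7 -> 8 -> 9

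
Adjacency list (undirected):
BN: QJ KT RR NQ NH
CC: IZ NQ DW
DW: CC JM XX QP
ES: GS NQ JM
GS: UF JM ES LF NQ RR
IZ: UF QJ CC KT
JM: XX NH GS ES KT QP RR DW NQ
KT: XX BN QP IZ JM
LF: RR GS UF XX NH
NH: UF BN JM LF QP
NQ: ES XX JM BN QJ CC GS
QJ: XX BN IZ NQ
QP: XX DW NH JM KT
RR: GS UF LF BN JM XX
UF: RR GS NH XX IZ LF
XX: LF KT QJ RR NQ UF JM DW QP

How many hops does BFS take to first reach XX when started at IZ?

Level 0: IZ
Level 1: CC, KT, QJ, UF
Level 2: BN, DW, GS, JM, LF, NH, NQ, QP, RR, XX
Level 3: ES
XX first appears at level 2.

2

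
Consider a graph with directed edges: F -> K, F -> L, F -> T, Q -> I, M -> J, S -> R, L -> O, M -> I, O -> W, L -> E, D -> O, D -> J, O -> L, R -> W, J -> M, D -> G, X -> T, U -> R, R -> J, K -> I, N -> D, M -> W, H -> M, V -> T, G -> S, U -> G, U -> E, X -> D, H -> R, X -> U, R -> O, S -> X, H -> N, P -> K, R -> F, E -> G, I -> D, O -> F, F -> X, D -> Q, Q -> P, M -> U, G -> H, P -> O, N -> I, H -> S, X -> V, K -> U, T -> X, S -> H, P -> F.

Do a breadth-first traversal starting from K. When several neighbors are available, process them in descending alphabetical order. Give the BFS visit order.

Visit K; enqueue U, I → queue [U, I]
Visit U; enqueue R, G, E → queue [I, R, G, E]
Visit I; enqueue D → queue [R, G, E, D]
Visit R; enqueue W, O, J, F → queue [G, E, D, W, O, J, F]
Visit G; enqueue S, H → queue [E, D, W, O, J, F, S, H]
Visit E → queue [D, W, O, J, F, S, H]
Visit D; enqueue Q → queue [W, O, J, F, S, H, Q]
Visit W → queue [O, J, F, S, H, Q]
Visit O; enqueue L → queue [J, F, S, H, Q, L]
Visit J; enqueue M → queue [F, S, H, Q, L, M]
Visit F; enqueue X, T → queue [S, H, Q, L, M, X, T]
Visit S → queue [H, Q, L, M, X, T]
Visit H; enqueue N → queue [Q, L, M, X, T, N]
Visit Q; enqueue P → queue [L, M, X, T, N, P]
Visit L → queue [M, X, T, N, P]
Visit M → queue [X, T, N, P]
Visit X; enqueue V → queue [T, N, P, V]
Visit T → queue [N, P, V]
Visit N → queue [P, V]
Visit P → queue [V]
Visit V → queue []

K, U, I, R, G, E, D, W, O, J, F, S, H, Q, L, M, X, T, N, P, V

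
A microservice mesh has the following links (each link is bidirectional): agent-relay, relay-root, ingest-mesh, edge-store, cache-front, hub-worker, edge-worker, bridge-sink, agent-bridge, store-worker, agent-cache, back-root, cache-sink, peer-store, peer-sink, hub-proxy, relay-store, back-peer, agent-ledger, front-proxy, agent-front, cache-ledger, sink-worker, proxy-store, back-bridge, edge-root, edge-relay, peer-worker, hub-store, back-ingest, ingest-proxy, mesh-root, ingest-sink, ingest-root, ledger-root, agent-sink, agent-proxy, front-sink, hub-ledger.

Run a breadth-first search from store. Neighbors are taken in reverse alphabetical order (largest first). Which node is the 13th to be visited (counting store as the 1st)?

Visit store; enqueue worker, relay, proxy, peer, hub, edge → queue [worker, relay, proxy, peer, hub, edge]
Visit worker; enqueue sink → queue [relay, proxy, peer, hub, edge, sink]
Visit relay; enqueue root, agent → queue [proxy, peer, hub, edge, sink, root, agent]
Visit proxy; enqueue ingest, front → queue [peer, hub, edge, sink, root, agent, ingest, front]
Visit peer; enqueue back → queue [hub, edge, sink, root, agent, ingest, front, back]
Visit hub; enqueue ledger → queue [edge, sink, root, agent, ingest, front, back, ledger]
Visit edge → queue [sink, root, agent, ingest, front, back, ledger]
Visit sink; enqueue cache, bridge → queue [root, agent, ingest, front, back, ledger, cache, bridge]
Visit root; enqueue mesh → queue [agent, ingest, front, back, ledger, cache, bridge, mesh]
Visit agent → queue [ingest, front, back, ledger, cache, bridge, mesh]
Visit ingest → queue [front, back, ledger, cache, bridge, mesh]
Visit front → queue [back, ledger, cache, bridge, mesh]
Visit back → queue [ledger, cache, bridge, mesh]
Visit ledger → queue [cache, bridge, mesh]
Visit cache → queue [bridge, mesh]
Visit bridge → queue [mesh]
Visit mesh → queue []

Visit order: store, worker, relay, proxy, peer, hub, edge, sink, root, agent, ingest, front, back, ledger, cache, bridge, mesh

back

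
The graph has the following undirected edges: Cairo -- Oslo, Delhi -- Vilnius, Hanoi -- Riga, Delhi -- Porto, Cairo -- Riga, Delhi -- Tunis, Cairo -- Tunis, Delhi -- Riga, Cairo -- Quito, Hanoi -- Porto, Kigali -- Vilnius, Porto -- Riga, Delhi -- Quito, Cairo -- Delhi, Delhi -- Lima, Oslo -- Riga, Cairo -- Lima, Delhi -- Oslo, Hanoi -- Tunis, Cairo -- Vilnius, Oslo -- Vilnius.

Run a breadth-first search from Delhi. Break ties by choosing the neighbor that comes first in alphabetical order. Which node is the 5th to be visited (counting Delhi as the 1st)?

Porto

Visit Delhi; enqueue Cairo, Lima, Oslo, Porto, Quito, Riga, Tunis, Vilnius → queue [Cairo, Lima, Oslo, Porto, Quito, Riga, Tunis, Vilnius]
Visit Cairo → queue [Lima, Oslo, Porto, Quito, Riga, Tunis, Vilnius]
Visit Lima → queue [Oslo, Porto, Quito, Riga, Tunis, Vilnius]
Visit Oslo → queue [Porto, Quito, Riga, Tunis, Vilnius]
Visit Porto; enqueue Hanoi → queue [Quito, Riga, Tunis, Vilnius, Hanoi]
Visit Quito → queue [Riga, Tunis, Vilnius, Hanoi]
Visit Riga → queue [Tunis, Vilnius, Hanoi]
Visit Tunis → queue [Vilnius, Hanoi]
Visit Vilnius; enqueue Kigali → queue [Hanoi, Kigali]
Visit Hanoi → queue [Kigali]
Visit Kigali → queue []

Visit order: Delhi, Cairo, Lima, Oslo, Porto, Quito, Riga, Tunis, Vilnius, Hanoi, Kigali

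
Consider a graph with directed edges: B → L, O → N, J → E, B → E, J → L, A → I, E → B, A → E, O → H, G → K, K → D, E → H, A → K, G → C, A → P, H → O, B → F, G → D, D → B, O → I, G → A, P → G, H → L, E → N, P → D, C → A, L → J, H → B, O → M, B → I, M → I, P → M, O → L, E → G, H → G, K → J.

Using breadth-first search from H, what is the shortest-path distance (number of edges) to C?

2

Level 0: H
Level 1: B, G, L, O
Level 2: A, C, D, E, F, I, J, K, M, N
Level 3: P
C first appears at level 2.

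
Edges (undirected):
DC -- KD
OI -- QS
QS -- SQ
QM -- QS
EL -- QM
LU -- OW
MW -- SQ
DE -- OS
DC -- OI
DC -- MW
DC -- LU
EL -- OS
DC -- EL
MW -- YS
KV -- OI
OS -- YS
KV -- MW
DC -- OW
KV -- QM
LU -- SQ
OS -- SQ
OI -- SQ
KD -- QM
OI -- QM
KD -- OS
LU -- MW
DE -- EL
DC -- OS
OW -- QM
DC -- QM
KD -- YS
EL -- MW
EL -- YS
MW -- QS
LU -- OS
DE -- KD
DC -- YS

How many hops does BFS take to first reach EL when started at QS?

2

Level 0: QS
Level 1: MW, OI, QM, SQ
Level 2: DC, EL, KD, KV, LU, OS, OW, YS
Level 3: DE
EL first appears at level 2.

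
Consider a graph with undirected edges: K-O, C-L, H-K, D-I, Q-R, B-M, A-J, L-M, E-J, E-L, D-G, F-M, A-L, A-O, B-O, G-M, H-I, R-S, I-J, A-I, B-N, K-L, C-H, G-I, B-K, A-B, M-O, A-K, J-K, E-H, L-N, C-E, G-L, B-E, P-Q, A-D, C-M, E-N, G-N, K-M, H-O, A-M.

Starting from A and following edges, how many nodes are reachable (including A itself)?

BFS from A visits: A, O, M, L, K, J, I, D, B, H, G, F, C, N, E
Reachable nodes: 15 of 19 total.

15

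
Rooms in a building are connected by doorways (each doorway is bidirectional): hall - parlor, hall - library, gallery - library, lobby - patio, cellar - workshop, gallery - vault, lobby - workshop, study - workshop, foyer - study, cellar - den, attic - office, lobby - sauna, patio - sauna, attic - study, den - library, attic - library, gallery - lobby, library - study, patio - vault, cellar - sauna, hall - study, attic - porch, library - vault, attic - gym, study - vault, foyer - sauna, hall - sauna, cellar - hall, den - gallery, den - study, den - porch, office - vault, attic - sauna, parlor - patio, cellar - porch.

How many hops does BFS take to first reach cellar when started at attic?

2

Level 0: attic
Level 1: gym, library, office, porch, sauna, study
Level 2: cellar, den, foyer, gallery, hall, lobby, patio, vault, workshop
Level 3: parlor
cellar first appears at level 2.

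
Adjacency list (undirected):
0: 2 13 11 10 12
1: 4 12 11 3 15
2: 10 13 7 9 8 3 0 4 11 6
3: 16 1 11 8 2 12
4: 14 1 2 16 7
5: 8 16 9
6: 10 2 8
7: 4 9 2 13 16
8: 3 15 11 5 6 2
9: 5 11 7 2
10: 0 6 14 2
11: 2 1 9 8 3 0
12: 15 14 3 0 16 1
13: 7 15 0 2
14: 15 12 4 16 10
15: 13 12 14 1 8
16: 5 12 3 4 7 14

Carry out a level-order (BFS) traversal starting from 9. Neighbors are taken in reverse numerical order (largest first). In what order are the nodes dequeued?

9 → 11 → 7 → 5 → 2 → 8 → 3 → 1 → 0 → 16 → 13 → 4 → 10 → 6 → 15 → 12 → 14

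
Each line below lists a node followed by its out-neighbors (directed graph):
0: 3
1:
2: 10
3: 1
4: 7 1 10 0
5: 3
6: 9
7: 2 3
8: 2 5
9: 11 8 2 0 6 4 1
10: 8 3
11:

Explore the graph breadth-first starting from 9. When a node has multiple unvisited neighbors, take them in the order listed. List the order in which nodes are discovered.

9, 11, 8, 2, 0, 6, 4, 1, 5, 10, 3, 7

Visit 9; enqueue 11, 8, 2, 0, 6, 4, 1 → queue [11, 8, 2, 0, 6, 4, 1]
Visit 11 → queue [8, 2, 0, 6, 4, 1]
Visit 8; enqueue 5 → queue [2, 0, 6, 4, 1, 5]
Visit 2; enqueue 10 → queue [0, 6, 4, 1, 5, 10]
Visit 0; enqueue 3 → queue [6, 4, 1, 5, 10, 3]
Visit 6 → queue [4, 1, 5, 10, 3]
Visit 4; enqueue 7 → queue [1, 5, 10, 3, 7]
Visit 1 → queue [5, 10, 3, 7]
Visit 5 → queue [10, 3, 7]
Visit 10 → queue [3, 7]
Visit 3 → queue [7]
Visit 7 → queue []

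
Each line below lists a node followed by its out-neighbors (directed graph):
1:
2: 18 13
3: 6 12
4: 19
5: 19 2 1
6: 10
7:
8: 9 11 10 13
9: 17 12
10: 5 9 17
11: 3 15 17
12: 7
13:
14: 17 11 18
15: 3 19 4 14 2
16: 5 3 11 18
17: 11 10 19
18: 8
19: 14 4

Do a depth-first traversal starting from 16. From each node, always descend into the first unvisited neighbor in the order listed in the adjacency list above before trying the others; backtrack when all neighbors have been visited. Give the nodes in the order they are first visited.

16 -> 5 -> 19 -> 14 -> 17 -> 11 -> 3 -> 6 -> 10 -> 9 -> 12 -> 7 -> 15 -> 4 -> 2 -> 18 -> 8 -> 13 -> 1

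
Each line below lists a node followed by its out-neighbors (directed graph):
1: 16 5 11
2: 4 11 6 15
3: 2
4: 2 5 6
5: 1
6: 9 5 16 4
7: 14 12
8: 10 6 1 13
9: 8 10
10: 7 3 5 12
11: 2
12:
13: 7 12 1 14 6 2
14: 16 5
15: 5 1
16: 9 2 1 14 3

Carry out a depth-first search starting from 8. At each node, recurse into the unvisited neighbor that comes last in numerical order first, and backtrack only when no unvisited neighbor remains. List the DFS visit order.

Visit 8
8 → 13
13 → 14
14 → 16
16 → 9
9 → 10
10 → 12
10 → 7
10 → 5
5 → 1
1 → 11
11 → 2
2 → 15
2 → 6
6 → 4
10 → 3

8 13 14 16 9 10 12 7 5 1 11 2 15 6 4 3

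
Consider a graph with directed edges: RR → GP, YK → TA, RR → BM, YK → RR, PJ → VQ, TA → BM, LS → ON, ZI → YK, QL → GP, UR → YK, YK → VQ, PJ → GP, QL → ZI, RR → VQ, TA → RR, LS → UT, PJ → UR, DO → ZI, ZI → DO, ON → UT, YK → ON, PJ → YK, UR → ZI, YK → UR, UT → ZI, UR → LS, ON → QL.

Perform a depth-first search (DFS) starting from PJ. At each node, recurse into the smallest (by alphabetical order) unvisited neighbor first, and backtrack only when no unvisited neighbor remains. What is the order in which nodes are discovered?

PJ → GP → UR → LS → ON → QL → ZI → DO → YK → RR → BM → VQ → TA → UT

Visit PJ
PJ → GP
PJ → UR
UR → LS
LS → ON
ON → QL
QL → ZI
ZI → DO
ZI → YK
YK → RR
RR → BM
RR → VQ
YK → TA
ON → UT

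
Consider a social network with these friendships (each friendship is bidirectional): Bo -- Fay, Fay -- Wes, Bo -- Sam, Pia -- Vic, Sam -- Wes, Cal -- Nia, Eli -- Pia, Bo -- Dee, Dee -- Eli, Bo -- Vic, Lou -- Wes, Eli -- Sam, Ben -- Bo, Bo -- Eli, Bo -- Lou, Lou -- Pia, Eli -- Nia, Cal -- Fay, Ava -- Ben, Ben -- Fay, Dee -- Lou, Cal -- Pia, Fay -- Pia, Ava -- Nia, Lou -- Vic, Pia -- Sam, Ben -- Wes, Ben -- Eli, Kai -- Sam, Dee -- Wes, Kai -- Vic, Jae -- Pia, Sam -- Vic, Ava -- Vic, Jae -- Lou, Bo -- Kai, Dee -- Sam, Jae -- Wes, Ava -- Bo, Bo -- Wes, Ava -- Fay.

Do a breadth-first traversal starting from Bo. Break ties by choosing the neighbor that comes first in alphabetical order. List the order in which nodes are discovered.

Bo -> Ava -> Ben -> Dee -> Eli -> Fay -> Kai -> Lou -> Sam -> Vic -> Wes -> Nia -> Pia -> Cal -> Jae

Visit Bo; enqueue Ava, Ben, Dee, Eli, Fay, Kai, Lou, Sam, Vic, Wes → queue [Ava, Ben, Dee, Eli, Fay, Kai, Lou, Sam, Vic, Wes]
Visit Ava; enqueue Nia → queue [Ben, Dee, Eli, Fay, Kai, Lou, Sam, Vic, Wes, Nia]
Visit Ben → queue [Dee, Eli, Fay, Kai, Lou, Sam, Vic, Wes, Nia]
Visit Dee → queue [Eli, Fay, Kai, Lou, Sam, Vic, Wes, Nia]
Visit Eli; enqueue Pia → queue [Fay, Kai, Lou, Sam, Vic, Wes, Nia, Pia]
Visit Fay; enqueue Cal → queue [Kai, Lou, Sam, Vic, Wes, Nia, Pia, Cal]
Visit Kai → queue [Lou, Sam, Vic, Wes, Nia, Pia, Cal]
Visit Lou; enqueue Jae → queue [Sam, Vic, Wes, Nia, Pia, Cal, Jae]
Visit Sam → queue [Vic, Wes, Nia, Pia, Cal, Jae]
Visit Vic → queue [Wes, Nia, Pia, Cal, Jae]
Visit Wes → queue [Nia, Pia, Cal, Jae]
Visit Nia → queue [Pia, Cal, Jae]
Visit Pia → queue [Cal, Jae]
Visit Cal → queue [Jae]
Visit Jae → queue []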